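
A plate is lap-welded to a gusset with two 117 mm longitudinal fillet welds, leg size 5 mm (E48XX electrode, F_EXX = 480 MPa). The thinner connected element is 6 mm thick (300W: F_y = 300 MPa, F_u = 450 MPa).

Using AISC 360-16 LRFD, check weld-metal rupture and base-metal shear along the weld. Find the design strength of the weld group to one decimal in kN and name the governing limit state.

Weld metal: throat = 0.707×5 = 3.535 mm, L = 2×117 = 234 mm. φR_n = 0.75 × 0.6 × 480 × 3.535 × 234 = 178.7 kN.
Base metal shear (6 mm plate): yield φR_n = 1.0×0.6×300×6×234 = 252.7 kN; rupture φR_n = 0.75×0.6×450×6×234 = 284.3 kN; take 252.7 kN (yield).
Governing: min(178.7, 252.7) = 178.7 kN → weld metal.

178.7 kN (weld metal governs)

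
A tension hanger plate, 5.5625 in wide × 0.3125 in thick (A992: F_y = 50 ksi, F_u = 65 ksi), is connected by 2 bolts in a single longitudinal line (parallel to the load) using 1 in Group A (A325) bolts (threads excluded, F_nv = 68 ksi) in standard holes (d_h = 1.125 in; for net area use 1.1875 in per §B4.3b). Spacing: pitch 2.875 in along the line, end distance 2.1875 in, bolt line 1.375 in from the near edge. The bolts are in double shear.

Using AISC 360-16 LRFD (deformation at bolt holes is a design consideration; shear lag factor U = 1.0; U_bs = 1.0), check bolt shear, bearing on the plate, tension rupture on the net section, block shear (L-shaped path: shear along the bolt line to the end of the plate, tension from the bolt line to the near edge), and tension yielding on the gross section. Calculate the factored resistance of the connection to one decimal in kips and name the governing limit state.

Bolt shear: A_b = π(1)²/4 = 0.7854 in². φR_n = 0.75 × 68 × 0.7854 × 2 × 2 = 160.2 kips.
Bearing (0.3125 in plate, F_u = 65 ksi): end bolts L_c = 2.1875 − 1.125/2 = 1.625, R_n = min(1.2×1.625×0.3125×65, 2.4×1×0.3125×65) = 39.609 kips/bolt; interior L_c = 2.875 − 1.125 = 1.75, R_n = 42.656 kips/bolt. φR_n = 0.75 × (1×39.609 + 1×42.656) = 61.7 kips.
Tension rupture (net): A_n = (5.5625 − 1×1.1875)×0.3125 = 1.3672 in² (U = 1.0, A_e = A_n). φR_n = 0.75 × 65 × 1.3672 = 66.7 kips.
Block shear: shear path 1×[2.1875+1×2.875] = 1×5.0625 in, A_gv = 1.582, A_nv = 1×(5.0625 − 1.5×1.1875)×0.3125 = 1.0254 in²; tension to near edge: (1.375 − 0.5×1.1875)×0.3125 = 0.24414 in². R_n = min(0.6×65×1.0254, 0.6×50×1.582) + 1.0×65×0.24414 = min(39.991, 47.46) + 15.869 = 55.86 kips. φR_n = 0.75 × 55.86 = 41.9 kips.
Tension yield (gross): A_g = 5.5625×0.3125 = 1.7383 in². φR_n = 0.90 × 50 × 1.7383 = 78.2 kips.
Governing: min(160.2, 61.7, 66.7, 41.9, 78.2) = 41.9 kips → block shear.

41.9 kips (block shear governs)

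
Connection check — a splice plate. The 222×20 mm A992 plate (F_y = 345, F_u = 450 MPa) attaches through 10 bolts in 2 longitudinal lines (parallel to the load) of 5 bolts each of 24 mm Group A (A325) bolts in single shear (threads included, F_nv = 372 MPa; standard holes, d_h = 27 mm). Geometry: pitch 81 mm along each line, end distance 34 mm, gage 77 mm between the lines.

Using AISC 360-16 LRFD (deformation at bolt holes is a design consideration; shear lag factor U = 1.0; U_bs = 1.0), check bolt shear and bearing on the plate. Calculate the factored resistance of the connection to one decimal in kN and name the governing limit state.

Bolt shear: A_b = π(24)²/4 = 452.39 mm². φR_n = 0.75 × 372 × 452.39 × 10 × 1 = 1262.2 kN.
Bearing (20 mm plate, F_u = 450 MPa): end bolts L_c = 34 − 27/2 = 20.5, R_n = min(1.2×20.5×20×450, 2.4×24×20×450) = 221.4 kN/bolt; interior L_c = 81 − 27 = 54, R_n = 518.4 kN/bolt. φR_n = 0.75 × (2×221.4 + 8×518.4) = 3442.5 kN.
Governing: min(1262.2, 3442.5) = 1262.2 kN → bolt shear.

1262.2 kN (bolt shear governs)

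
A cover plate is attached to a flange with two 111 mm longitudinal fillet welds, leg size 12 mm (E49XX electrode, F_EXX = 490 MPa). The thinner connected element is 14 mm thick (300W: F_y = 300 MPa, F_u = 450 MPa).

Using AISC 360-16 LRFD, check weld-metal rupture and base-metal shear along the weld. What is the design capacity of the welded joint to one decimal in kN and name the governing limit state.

Weld metal: throat = 0.707×12 = 8.484 mm, L = 2×111 = 222 mm. φR_n = 0.75 × 0.6 × 490 × 8.484 × 222 = 415.3 kN.
Base metal shear (14 mm plate): yield φR_n = 1.0×0.6×300×14×222 = 559.4 kN; rupture φR_n = 0.75×0.6×450×14×222 = 629.4 kN; take 559.4 kN (yield).
Governing: min(415.3, 559.4) = 415.3 kN → weld metal.

415.3 kN (weld metal governs)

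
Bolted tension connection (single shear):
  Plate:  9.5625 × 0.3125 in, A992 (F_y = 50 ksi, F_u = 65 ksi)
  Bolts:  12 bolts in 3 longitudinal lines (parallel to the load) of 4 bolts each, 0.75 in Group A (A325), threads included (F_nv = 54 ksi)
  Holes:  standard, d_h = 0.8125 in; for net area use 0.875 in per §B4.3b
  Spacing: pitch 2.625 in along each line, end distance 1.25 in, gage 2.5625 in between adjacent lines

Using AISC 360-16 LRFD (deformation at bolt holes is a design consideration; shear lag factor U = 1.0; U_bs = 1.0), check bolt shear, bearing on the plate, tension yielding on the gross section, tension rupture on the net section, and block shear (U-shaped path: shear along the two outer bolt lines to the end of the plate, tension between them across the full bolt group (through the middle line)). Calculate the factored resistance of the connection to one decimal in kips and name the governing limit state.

Bolt shear: A_b = π(0.75)²/4 = 0.44179 in². φR_n = 0.75 × 54 × 0.44179 × 12 × 1 = 214.7 kips.
Bearing (0.3125 in plate, F_u = 65 ksi): end bolts L_c = 1.25 − 0.8125/2 = 0.84375, R_n = min(1.2×0.84375×0.3125×65, 2.4×0.75×0.3125×65) = 20.566 kips/bolt; interior L_c = 2.625 − 0.8125 = 1.8125, R_n = 36.563 kips/bolt. φR_n = 0.75 × (3×20.566 + 9×36.563) = 293.1 kips.
Tension yield (gross): A_g = 9.5625×0.3125 = 2.9883 in². φR_n = 0.90 × 50 × 2.9883 = 134.5 kips.
Tension rupture (net): A_n = (9.5625 − 3×0.875)×0.3125 = 2.168 in² (U = 1.0, A_e = A_n). φR_n = 0.75 × 65 × 2.168 = 105.7 kips.
Block shear: shear path 2×[1.25+3×2.625] = 2×9.125 in, A_gv = 5.7031, A_nv = 2×(9.125 − 3.5×0.875)×0.3125 = 3.7891 in²; tension across gage: (5.125 − 2×0.875)×0.3125 = 1.0547 in². R_n = min(0.6×65×3.7891, 0.6×50×5.7031) + 1.0×65×1.0547 = min(147.77, 171.09) + 68.556 = 216.33 kips. φR_n = 0.75 × 216.33 = 162.2 kips.
Governing: min(214.7, 293.1, 134.5, 105.7, 162.2) = 105.7 kips → net-section rupture.

105.7 kips (net-section rupture governs)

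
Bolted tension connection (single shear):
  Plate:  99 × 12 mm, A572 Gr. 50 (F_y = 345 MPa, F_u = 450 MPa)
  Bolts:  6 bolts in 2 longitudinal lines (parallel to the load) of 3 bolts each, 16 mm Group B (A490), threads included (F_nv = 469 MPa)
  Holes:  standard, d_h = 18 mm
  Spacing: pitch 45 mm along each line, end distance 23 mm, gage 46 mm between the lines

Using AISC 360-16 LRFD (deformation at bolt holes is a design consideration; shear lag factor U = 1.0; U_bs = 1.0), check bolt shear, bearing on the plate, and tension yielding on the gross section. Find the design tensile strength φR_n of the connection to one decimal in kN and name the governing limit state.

Bolt shear: A_b = π(16)²/4 = 201.06 mm². φR_n = 0.75 × 469 × 201.06 × 6 × 1 = 424.3 kN.
Bearing (12 mm plate, F_u = 450 MPa): end bolts L_c = 23 − 18/2 = 14, R_n = min(1.2×14×12×450, 2.4×16×12×450) = 90.72 kN/bolt; interior L_c = 45 − 18 = 27, R_n = 174.96 kN/bolt. φR_n = 0.75 × (2×90.72 + 4×174.96) = 661.0 kN.
Tension yield (gross): A_g = 99×12 = 1188 mm². φR_n = 0.90 × 345 × 1188 = 368.9 kN.
Governing: min(424.3, 661.0, 368.9) = 368.9 kN → gross-section yield.

368.9 kN (gross-section yield governs)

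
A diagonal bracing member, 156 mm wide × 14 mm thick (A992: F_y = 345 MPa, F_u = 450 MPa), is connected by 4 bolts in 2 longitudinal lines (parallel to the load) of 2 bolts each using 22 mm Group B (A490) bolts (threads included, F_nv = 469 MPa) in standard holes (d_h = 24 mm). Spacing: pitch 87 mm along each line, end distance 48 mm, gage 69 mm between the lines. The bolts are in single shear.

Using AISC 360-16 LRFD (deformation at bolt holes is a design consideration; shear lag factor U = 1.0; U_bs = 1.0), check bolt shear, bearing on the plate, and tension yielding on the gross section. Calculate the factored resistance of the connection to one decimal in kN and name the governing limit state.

534.8 kN (bolt shear governs)

Bolt shear: A_b = π(22)²/4 = 380.13 mm². φR_n = 0.75 × 469 × 380.13 × 4 × 1 = 534.8 kN.
Bearing (14 mm plate, F_u = 450 MPa): end bolts L_c = 48 − 24/2 = 36, R_n = min(1.2×36×14×450, 2.4×22×14×450) = 272.16 kN/bolt; interior L_c = 87 − 24 = 63, R_n = 332.64 kN/bolt. φR_n = 0.75 × (2×272.16 + 2×332.64) = 907.2 kN.
Tension yield (gross): A_g = 156×14 = 2184 mm². φR_n = 0.90 × 345 × 2184 = 678.1 kN.
Governing: min(534.8, 907.2, 678.1) = 534.8 kN → bolt shear.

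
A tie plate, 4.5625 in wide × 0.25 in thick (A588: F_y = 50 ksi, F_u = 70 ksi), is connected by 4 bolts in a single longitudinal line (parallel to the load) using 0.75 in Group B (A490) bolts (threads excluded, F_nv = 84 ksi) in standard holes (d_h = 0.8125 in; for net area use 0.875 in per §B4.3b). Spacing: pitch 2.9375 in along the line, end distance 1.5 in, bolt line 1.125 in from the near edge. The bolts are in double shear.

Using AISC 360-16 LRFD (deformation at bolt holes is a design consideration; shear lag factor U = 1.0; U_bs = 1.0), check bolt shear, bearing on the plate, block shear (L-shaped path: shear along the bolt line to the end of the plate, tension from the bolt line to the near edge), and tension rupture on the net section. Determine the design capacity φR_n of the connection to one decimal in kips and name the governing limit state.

Bolt shear: A_b = π(0.75)²/4 = 0.44179 in². φR_n = 0.75 × 84 × 0.44179 × 4 × 2 = 222.7 kips.
Bearing (0.25 in plate, F_u = 70 ksi): end bolts L_c = 1.5 − 0.8125/2 = 1.09375, R_n = min(1.2×1.09375×0.25×70, 2.4×0.75×0.25×70) = 22.969 kips/bolt; interior L_c = 2.9375 − 0.8125 = 2.125, R_n = 31.5 kips/bolt. φR_n = 0.75 × (1×22.969 + 3×31.5) = 88.1 kips.
Block shear: shear path 1×[1.5+3×2.9375] = 1×10.3125 in, A_gv = 2.5781, A_nv = 1×(10.3125 − 3.5×0.875)×0.25 = 1.8125 in²; tension to near edge: (1.125 − 0.5×0.875)×0.25 = 0.17188 in². R_n = min(0.6×70×1.8125, 0.6×50×2.5781) + 1.0×70×0.17188 = min(76.125, 77.343) + 12.032 = 88.157 kips. φR_n = 0.75 × 88.157 = 66.1 kips.
Tension rupture (net): A_n = (4.5625 − 1×0.875)×0.25 = 0.92188 in² (U = 1.0, A_e = A_n). φR_n = 0.75 × 70 × 0.92188 = 48.4 kips.
Governing: min(222.7, 88.1, 66.1, 48.4) = 48.4 kips → net-section rupture.

48.4 kips (net-section rupture governs)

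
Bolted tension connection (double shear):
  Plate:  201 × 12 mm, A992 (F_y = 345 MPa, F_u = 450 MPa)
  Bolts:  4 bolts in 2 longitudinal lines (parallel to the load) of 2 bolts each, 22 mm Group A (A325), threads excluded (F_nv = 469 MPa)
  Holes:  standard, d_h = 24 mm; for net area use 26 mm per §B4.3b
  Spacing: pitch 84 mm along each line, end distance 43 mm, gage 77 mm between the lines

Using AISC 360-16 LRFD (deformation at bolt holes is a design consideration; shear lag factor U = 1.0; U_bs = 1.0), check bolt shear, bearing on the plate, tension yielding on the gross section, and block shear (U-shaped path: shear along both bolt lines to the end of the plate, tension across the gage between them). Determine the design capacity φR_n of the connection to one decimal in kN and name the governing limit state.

Bolt shear: A_b = π(22)²/4 = 380.13 mm². φR_n = 0.75 × 469 × 380.13 × 4 × 2 = 1069.7 kN.
Bearing (12 mm plate, F_u = 450 MPa): end bolts L_c = 43 − 24/2 = 31, R_n = min(1.2×31×12×450, 2.4×22×12×450) = 200.88 kN/bolt; interior L_c = 84 − 24 = 60, R_n = 285.12 kN/bolt. φR_n = 0.75 × (2×200.88 + 2×285.12) = 729.0 kN.
Tension yield (gross): A_g = 201×12 = 2412 mm². φR_n = 0.90 × 345 × 2412 = 748.9 kN.
Block shear: shear path 2×[43+1×84] = 2×127 mm, A_gv = 3048, A_nv = 2×(127 − 1.5×26)×12 = 2112 mm²; tension across gage: (77 − 1×26)×12 = 612 mm². R_n = min(0.6×450×2112, 0.6×345×3048) + 1.0×450×612 = min(570.24, 630.94) + 275.4 = 845.64 kN. φR_n = 0.75 × 845.64 = 634.2 kN.
Governing: min(1069.7, 729.0, 748.9, 634.2) = 634.2 kN → block shear.

634.2 kN (block shear governs)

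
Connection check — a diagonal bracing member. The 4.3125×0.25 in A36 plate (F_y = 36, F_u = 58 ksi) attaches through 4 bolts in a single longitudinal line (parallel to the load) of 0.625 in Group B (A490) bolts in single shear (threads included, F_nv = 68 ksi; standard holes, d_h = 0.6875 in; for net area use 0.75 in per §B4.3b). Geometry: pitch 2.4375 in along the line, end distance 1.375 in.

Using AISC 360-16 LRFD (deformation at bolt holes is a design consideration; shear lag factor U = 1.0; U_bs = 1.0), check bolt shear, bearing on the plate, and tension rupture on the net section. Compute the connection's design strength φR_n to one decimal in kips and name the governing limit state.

Bolt shear: A_b = π(0.625)²/4 = 0.3068 in². φR_n = 0.75 × 68 × 0.3068 × 4 × 1 = 62.6 kips.
Bearing (0.25 in plate, F_u = 58 ksi): end bolts L_c = 1.375 − 0.6875/2 = 1.03125, R_n = min(1.2×1.03125×0.25×58, 2.4×0.625×0.25×58) = 17.944 kips/bolt; interior L_c = 2.4375 − 0.6875 = 1.75, R_n = 21.75 kips/bolt. φR_n = 0.75 × (1×17.944 + 3×21.75) = 62.4 kips.
Tension rupture (net): A_n = (4.3125 − 1×0.75)×0.25 = 0.89063 in² (U = 1.0, A_e = A_n). φR_n = 0.75 × 58 × 0.89063 = 38.7 kips.
Governing: min(62.6, 62.4, 38.7) = 38.7 kips → net-section rupture.

38.7 kips (net-section rupture governs)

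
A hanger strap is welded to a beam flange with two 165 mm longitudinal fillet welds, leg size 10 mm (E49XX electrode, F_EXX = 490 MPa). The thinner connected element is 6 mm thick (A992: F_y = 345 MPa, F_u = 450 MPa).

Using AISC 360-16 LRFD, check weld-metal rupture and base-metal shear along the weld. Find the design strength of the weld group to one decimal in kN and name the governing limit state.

401.0 kN (base-metal shear governs)

Weld metal: throat = 0.707×10 = 7.07 mm, L = 2×165 = 330 mm. φR_n = 0.75 × 0.6 × 490 × 7.07 × 330 = 514.4 kN.
Base metal shear (6 mm plate): yield φR_n = 1.0×0.6×345×6×330 = 409.9 kN; rupture φR_n = 0.75×0.6×450×6×330 = 401.0 kN; take 401.0 kN (rupture).
Governing: min(514.4, 401.0) = 401.0 kN → base-metal shear.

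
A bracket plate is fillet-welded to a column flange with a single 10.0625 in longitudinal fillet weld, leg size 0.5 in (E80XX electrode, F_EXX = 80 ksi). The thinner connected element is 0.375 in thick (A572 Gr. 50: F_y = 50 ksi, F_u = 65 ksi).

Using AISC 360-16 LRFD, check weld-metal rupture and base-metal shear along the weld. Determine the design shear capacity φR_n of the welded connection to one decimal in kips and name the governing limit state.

110.4 kips (base-metal shear governs)

Weld metal: throat = 0.707×0.5 = 0.3535 in, L = 10.0625 in. φR_n = 0.75 × 0.6 × 80 × 0.3535 × 10.0625 = 128.1 kips.
Base metal shear (0.375 in plate): yield φR_n = 1.0×0.6×50×0.375×10.0625 = 113.2 kips; rupture φR_n = 0.75×0.6×65×0.375×10.0625 = 110.4 kips; take 110.4 kips (rupture).
Governing: min(128.1, 110.4) = 110.4 kips → base-metal shear.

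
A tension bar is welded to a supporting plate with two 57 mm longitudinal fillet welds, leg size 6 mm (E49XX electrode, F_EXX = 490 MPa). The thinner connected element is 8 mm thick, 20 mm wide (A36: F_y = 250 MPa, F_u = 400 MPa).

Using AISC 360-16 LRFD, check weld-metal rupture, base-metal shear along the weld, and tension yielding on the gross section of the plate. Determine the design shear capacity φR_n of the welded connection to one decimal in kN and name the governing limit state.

Weld metal: throat = 0.707×6 = 4.242 mm, L = 2×57 = 114 mm. φR_n = 0.75 × 0.6 × 490 × 4.242 × 114 = 106.6 kN.
Base metal shear (8 mm plate): yield φR_n = 1.0×0.6×250×8×114 = 136.8 kN; rupture φR_n = 0.75×0.6×400×8×114 = 164.2 kN; take 136.8 kN (yield).
Tension yield (gross): A_g = 20×8 = 160 mm². φR_n = 0.90 × 250 × 160 = 36.0 kN.
Governing: min(106.6, 136.8, 36.0) = 36.0 kN → gross-section yield.

36.0 kN (gross-section yield governs)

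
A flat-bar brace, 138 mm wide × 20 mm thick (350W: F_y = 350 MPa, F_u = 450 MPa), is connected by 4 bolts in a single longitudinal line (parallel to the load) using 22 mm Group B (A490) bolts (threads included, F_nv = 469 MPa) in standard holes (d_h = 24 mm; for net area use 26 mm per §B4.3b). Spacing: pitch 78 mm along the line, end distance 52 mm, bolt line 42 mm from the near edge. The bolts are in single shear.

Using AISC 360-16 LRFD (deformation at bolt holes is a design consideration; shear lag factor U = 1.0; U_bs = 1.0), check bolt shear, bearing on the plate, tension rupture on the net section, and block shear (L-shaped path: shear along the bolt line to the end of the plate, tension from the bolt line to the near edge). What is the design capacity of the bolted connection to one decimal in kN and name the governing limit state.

534.8 kN (bolt shear governs)

Bolt shear: A_b = π(22)²/4 = 380.13 mm². φR_n = 0.75 × 469 × 380.13 × 4 × 1 = 534.8 kN.
Bearing (20 mm plate, F_u = 450 MPa): end bolts L_c = 52 − 24/2 = 40, R_n = min(1.2×40×20×450, 2.4×22×20×450) = 432 kN/bolt; interior L_c = 78 − 24 = 54, R_n = 475.2 kN/bolt. φR_n = 0.75 × (1×432 + 3×475.2) = 1393.2 kN.
Tension rupture (net): A_n = (138 − 1×26)×20 = 2240 mm² (U = 1.0, A_e = A_n). φR_n = 0.75 × 450 × 2240 = 756.0 kN.
Block shear: shear path 1×[52+3×78] = 1×286 mm, A_gv = 5720, A_nv = 1×(286 − 3.5×26)×20 = 3900 mm²; tension to near edge: (42 − 0.5×26)×20 = 580 mm². R_n = min(0.6×450×3900, 0.6×350×5720) + 1.0×450×580 = min(1053, 1201.2) + 261 = 1314 kN. φR_n = 0.75 × 1314 = 985.5 kN.
Governing: min(534.8, 1393.2, 756.0, 985.5) = 534.8 kN → bolt shear.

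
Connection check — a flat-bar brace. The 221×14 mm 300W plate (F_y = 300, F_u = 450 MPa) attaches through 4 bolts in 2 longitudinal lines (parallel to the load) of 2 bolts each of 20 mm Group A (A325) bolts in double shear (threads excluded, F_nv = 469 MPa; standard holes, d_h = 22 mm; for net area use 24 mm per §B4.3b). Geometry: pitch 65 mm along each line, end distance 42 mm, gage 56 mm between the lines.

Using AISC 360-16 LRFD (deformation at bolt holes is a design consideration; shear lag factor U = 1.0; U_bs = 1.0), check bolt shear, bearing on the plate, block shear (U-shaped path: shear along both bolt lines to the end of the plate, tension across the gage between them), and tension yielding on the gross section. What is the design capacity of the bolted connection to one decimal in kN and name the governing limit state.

Bolt shear: A_b = π(20)²/4 = 314.16 mm². φR_n = 0.75 × 469 × 314.16 × 4 × 2 = 884.0 kN.
Bearing (14 mm plate, F_u = 450 MPa): end bolts L_c = 42 − 22/2 = 31, R_n = min(1.2×31×14×450, 2.4×20×14×450) = 234.36 kN/bolt; interior L_c = 65 − 22 = 43, R_n = 302.4 kN/bolt. φR_n = 0.75 × (2×234.36 + 2×302.4) = 805.1 kN.
Block shear: shear path 2×[42+1×65] = 2×107 mm, A_gv = 2996, A_nv = 2×(107 − 1.5×24)×14 = 1988 mm²; tension across gage: (56 − 1×24)×14 = 448 mm². R_n = min(0.6×450×1988, 0.6×300×2996) + 1.0×450×448 = min(536.76, 539.28) + 201.6 = 738.36 kN. φR_n = 0.75 × 738.36 = 553.8 kN.
Tension yield (gross): A_g = 221×14 = 3094 mm². φR_n = 0.90 × 300 × 3094 = 835.4 kN.
Governing: min(884.0, 805.1, 553.8, 835.4) = 553.8 kN → block shear.

553.8 kN (block shear governs)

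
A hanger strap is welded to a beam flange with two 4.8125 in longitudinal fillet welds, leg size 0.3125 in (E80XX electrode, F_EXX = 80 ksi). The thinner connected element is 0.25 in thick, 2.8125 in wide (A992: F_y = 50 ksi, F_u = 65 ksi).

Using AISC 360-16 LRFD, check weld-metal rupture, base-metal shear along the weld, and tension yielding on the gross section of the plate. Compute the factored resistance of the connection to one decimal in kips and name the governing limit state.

31.6 kips (gross-section yield governs)

Weld metal: throat = 0.707×0.3125 = 0.22094 in, L = 2×4.8125 = 9.625 in. φR_n = 0.75 × 0.6 × 80 × 0.22094 × 9.625 = 76.6 kips.
Base metal shear (0.25 in plate): yield φR_n = 1.0×0.6×50×0.25×9.625 = 72.2 kips; rupture φR_n = 0.75×0.6×65×0.25×9.625 = 70.4 kips; take 70.4 kips (rupture).
Tension yield (gross): A_g = 2.8125×0.25 = 0.70313 in². φR_n = 0.90 × 50 × 0.70313 = 31.6 kips.
Governing: min(76.6, 70.4, 31.6) = 31.6 kips → gross-section yield.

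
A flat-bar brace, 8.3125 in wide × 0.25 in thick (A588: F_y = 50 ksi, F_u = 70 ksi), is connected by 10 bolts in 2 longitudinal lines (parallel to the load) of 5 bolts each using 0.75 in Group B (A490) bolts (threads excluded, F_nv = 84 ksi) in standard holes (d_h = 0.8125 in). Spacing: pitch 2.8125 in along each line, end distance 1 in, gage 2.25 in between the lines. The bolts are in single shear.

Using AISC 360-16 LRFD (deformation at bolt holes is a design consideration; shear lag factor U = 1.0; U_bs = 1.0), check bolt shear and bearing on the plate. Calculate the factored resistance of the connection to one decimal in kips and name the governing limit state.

Bolt shear: A_b = π(0.75)²/4 = 0.44179 in². φR_n = 0.75 × 84 × 0.44179 × 10 × 1 = 278.3 kips.
Bearing (0.25 in plate, F_u = 70 ksi): end bolts L_c = 1 − 0.8125/2 = 0.59375, R_n = min(1.2×0.59375×0.25×70, 2.4×0.75×0.25×70) = 12.469 kips/bolt; interior L_c = 2.8125 − 0.8125 = 2, R_n = 31.5 kips/bolt. φR_n = 0.75 × (2×12.469 + 8×31.5) = 207.7 kips.
Governing: min(278.3, 207.7) = 207.7 kips → bearing.

207.7 kips (bearing governs)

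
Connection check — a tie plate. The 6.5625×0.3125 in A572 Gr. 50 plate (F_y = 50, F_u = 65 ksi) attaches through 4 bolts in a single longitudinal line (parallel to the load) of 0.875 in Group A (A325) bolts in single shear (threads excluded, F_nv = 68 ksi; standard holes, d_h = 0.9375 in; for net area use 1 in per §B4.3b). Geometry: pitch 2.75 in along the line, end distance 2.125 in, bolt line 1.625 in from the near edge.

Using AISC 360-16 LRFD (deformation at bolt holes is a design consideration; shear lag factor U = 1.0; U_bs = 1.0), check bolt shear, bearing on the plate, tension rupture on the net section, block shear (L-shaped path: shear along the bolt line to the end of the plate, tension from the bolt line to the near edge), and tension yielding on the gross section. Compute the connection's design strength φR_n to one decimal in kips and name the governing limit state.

Bolt shear: A_b = π(0.875)²/4 = 0.60132 in². φR_n = 0.75 × 68 × 0.60132 × 4 × 1 = 122.7 kips.
Bearing (0.3125 in plate, F_u = 65 ksi): end bolts L_c = 2.125 − 0.9375/2 = 1.65625, R_n = min(1.2×1.65625×0.3125×65, 2.4×0.875×0.3125×65) = 40.371 kips/bolt; interior L_c = 2.75 − 0.9375 = 1.8125, R_n = 42.656 kips/bolt. φR_n = 0.75 × (1×40.371 + 3×42.656) = 126.3 kips.
Tension rupture (net): A_n = (6.5625 − 1×1)×0.3125 = 1.7383 in² (U = 1.0, A_e = A_n). φR_n = 0.75 × 65 × 1.7383 = 84.7 kips.
Block shear: shear path 1×[2.125+3×2.75] = 1×10.375 in, A_gv = 3.2422, A_nv = 1×(10.375 − 3.5×1)×0.3125 = 2.1484 in²; tension to near edge: (1.625 − 0.5×1)×0.3125 = 0.35156 in². R_n = min(0.6×65×2.1484, 0.6×50×3.2422) + 1.0×65×0.35156 = min(83.788, 97.266) + 22.851 = 106.64 kips. φR_n = 0.75 × 106.64 = 80.0 kips.
Tension yield (gross): A_g = 6.5625×0.3125 = 2.0508 in². φR_n = 0.90 × 50 × 2.0508 = 92.3 kips.
Governing: min(122.7, 126.3, 84.7, 80.0, 92.3) = 80.0 kips → block shear.

80.0 kips (block shear governs)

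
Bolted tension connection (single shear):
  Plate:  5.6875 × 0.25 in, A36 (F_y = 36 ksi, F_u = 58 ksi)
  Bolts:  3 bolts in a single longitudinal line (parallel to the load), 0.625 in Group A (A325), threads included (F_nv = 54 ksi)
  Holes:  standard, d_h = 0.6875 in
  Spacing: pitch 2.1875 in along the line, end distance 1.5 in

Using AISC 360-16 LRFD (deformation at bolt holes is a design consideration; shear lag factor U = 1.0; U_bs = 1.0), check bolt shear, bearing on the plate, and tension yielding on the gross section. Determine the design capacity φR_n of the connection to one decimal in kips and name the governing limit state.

Bolt shear: A_b = π(0.625)²/4 = 0.3068 in². φR_n = 0.75 × 54 × 0.3068 × 3 × 1 = 37.3 kips.
Bearing (0.25 in plate, F_u = 58 ksi): end bolts L_c = 1.5 − 0.6875/2 = 1.15625, R_n = min(1.2×1.15625×0.25×58, 2.4×0.625×0.25×58) = 20.119 kips/bolt; interior L_c = 2.1875 − 0.6875 = 1.5, R_n = 21.75 kips/bolt. φR_n = 0.75 × (1×20.119 + 2×21.75) = 47.7 kips.
Tension yield (gross): A_g = 5.6875×0.25 = 1.4219 in². φR_n = 0.90 × 36 × 1.4219 = 46.1 kips.
Governing: min(37.3, 47.7, 46.1) = 37.3 kips → bolt shear.

37.3 kips (bolt shear governs)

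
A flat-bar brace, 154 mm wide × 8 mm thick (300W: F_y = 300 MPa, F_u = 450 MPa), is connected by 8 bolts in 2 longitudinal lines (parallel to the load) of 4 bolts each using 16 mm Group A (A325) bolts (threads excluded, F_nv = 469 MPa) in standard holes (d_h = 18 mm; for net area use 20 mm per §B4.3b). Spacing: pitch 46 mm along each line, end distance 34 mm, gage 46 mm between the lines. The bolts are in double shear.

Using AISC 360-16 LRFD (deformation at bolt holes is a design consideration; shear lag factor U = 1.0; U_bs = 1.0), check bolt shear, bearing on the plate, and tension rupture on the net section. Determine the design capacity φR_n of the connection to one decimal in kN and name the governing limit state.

307.8 kN (net-section rupture governs)

Bolt shear: A_b = π(16)²/4 = 201.06 mm². φR_n = 0.75 × 469 × 201.06 × 8 × 2 = 1131.6 kN.
Bearing (8 mm plate, F_u = 450 MPa): end bolts L_c = 34 − 18/2 = 25, R_n = min(1.2×25×8×450, 2.4×16×8×450) = 108 kN/bolt; interior L_c = 46 − 18 = 28, R_n = 120.96 kN/bolt. φR_n = 0.75 × (2×108 + 6×120.96) = 706.3 kN.
Tension rupture (net): A_n = (154 − 2×20)×8 = 912 mm² (U = 1.0, A_e = A_n). φR_n = 0.75 × 450 × 912 = 307.8 kN.
Governing: min(1131.6, 706.3, 307.8) = 307.8 kN → net-section rupture.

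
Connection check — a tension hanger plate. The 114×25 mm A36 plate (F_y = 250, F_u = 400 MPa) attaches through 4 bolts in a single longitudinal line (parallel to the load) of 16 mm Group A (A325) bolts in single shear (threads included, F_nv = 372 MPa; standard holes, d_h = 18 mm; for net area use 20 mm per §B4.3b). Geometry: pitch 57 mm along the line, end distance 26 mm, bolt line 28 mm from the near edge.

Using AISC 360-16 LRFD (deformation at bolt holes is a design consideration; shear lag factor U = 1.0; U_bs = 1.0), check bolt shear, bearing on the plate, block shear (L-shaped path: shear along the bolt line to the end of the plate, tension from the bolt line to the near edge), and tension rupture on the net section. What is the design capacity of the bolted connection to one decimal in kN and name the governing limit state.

Bolt shear: A_b = π(16)²/4 = 201.06 mm². φR_n = 0.75 × 372 × 201.06 × 4 × 1 = 224.4 kN.
Bearing (25 mm plate, F_u = 400 MPa): end bolts L_c = 26 − 18/2 = 17, R_n = min(1.2×17×25×400, 2.4×16×25×400) = 204 kN/bolt; interior L_c = 57 − 18 = 39, R_n = 384 kN/bolt. φR_n = 0.75 × (1×204 + 3×384) = 1017.0 kN.
Block shear: shear path 1×[26+3×57] = 1×197 mm, A_gv = 4925, A_nv = 1×(197 − 3.5×20)×25 = 3175 mm²; tension to near edge: (28 − 0.5×20)×25 = 450 mm². R_n = min(0.6×400×3175, 0.6×250×4925) + 1.0×400×450 = min(762, 738.75) + 180 = 918.75 kN. φR_n = 0.75 × 918.75 = 689.1 kN.
Tension rupture (net): A_n = (114 − 1×20)×25 = 2350 mm² (U = 1.0, A_e = A_n). φR_n = 0.75 × 400 × 2350 = 705.0 kN.
Governing: min(224.4, 1017.0, 689.1, 705.0) = 224.4 kN → bolt shear.

224.4 kN (bolt shear governs)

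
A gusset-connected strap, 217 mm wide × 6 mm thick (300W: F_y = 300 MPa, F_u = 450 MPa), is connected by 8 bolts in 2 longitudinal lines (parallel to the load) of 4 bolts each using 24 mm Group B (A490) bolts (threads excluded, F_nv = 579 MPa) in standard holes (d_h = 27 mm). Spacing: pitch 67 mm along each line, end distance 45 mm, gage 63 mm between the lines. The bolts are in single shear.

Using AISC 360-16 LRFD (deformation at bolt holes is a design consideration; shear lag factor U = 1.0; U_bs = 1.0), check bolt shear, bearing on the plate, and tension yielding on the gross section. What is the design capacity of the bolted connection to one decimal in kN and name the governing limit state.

351.5 kN (gross-section yield governs)

Bolt shear: A_b = π(24)²/4 = 452.39 mm². φR_n = 0.75 × 579 × 452.39 × 8 × 1 = 1571.6 kN.
Bearing (6 mm plate, F_u = 450 MPa): end bolts L_c = 45 − 27/2 = 31.5, R_n = min(1.2×31.5×6×450, 2.4×24×6×450) = 102.06 kN/bolt; interior L_c = 67 − 27 = 40, R_n = 129.6 kN/bolt. φR_n = 0.75 × (2×102.06 + 6×129.6) = 736.3 kN.
Tension yield (gross): A_g = 217×6 = 1302 mm². φR_n = 0.90 × 300 × 1302 = 351.5 kN.
Governing: min(1571.6, 736.3, 351.5) = 351.5 kN → gross-section yield.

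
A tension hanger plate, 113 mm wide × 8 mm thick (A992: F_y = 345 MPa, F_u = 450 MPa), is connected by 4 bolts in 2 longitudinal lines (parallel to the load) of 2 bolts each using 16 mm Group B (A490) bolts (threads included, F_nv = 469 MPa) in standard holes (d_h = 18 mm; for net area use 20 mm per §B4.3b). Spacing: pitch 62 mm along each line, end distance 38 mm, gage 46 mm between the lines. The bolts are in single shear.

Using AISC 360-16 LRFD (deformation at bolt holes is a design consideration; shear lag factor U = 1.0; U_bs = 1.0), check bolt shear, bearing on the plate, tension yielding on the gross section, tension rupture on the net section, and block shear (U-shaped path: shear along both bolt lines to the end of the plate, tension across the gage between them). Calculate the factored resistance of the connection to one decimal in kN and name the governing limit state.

Bolt shear: A_b = π(16)²/4 = 201.06 mm². φR_n = 0.75 × 469 × 201.06 × 4 × 1 = 282.9 kN.
Bearing (8 mm plate, F_u = 450 MPa): end bolts L_c = 38 − 18/2 = 29, R_n = min(1.2×29×8×450, 2.4×16×8×450) = 125.28 kN/bolt; interior L_c = 62 − 18 = 44, R_n = 138.24 kN/bolt. φR_n = 0.75 × (2×125.28 + 2×138.24) = 395.3 kN.
Tension yield (gross): A_g = 113×8 = 904 mm². φR_n = 0.90 × 345 × 904 = 280.7 kN.
Tension rupture (net): A_n = (113 − 2×20)×8 = 584 mm² (U = 1.0, A_e = A_n). φR_n = 0.75 × 450 × 584 = 197.1 kN.
Block shear: shear path 2×[38+1×62] = 2×100 mm, A_gv = 1600, A_nv = 2×(100 − 1.5×20)×8 = 1120 mm²; tension across gage: (46 − 1×20)×8 = 208 mm². R_n = min(0.6×450×1120, 0.6×345×1600) + 1.0×450×208 = min(302.4, 331.2) + 93.6 = 396 kN. φR_n = 0.75 × 396 = 297.0 kN.
Governing: min(282.9, 395.3, 280.7, 197.1, 297.0) = 197.1 kN → net-section rupture.

197.1 kN (net-section rupture governs)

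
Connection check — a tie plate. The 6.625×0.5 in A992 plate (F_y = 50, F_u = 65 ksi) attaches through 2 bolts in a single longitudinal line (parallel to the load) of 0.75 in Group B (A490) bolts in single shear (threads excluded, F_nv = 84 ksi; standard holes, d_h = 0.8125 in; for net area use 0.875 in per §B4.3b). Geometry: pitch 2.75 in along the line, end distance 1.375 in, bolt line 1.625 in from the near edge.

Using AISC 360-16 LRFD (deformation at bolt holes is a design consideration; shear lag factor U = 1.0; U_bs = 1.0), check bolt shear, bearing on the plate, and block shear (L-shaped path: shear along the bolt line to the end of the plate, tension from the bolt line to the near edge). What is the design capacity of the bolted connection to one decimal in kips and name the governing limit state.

55.7 kips (bolt shear governs)

Bolt shear: A_b = π(0.75)²/4 = 0.44179 in². φR_n = 0.75 × 84 × 0.44179 × 2 × 1 = 55.7 kips.
Bearing (0.5 in plate, F_u = 65 ksi): end bolts L_c = 1.375 − 0.8125/2 = 0.96875, R_n = min(1.2×0.96875×0.5×65, 2.4×0.75×0.5×65) = 37.781 kips/bolt; interior L_c = 2.75 − 0.8125 = 1.9375, R_n = 58.5 kips/bolt. φR_n = 0.75 × (1×37.781 + 1×58.5) = 72.2 kips.
Block shear: shear path 1×[1.375+1×2.75] = 1×4.125 in, A_gv = 2.0625, A_nv = 1×(4.125 − 1.5×0.875)×0.5 = 1.4063 in²; tension to near edge: (1.625 − 0.5×0.875)×0.5 = 0.59375 in². R_n = min(0.6×65×1.4063, 0.6×50×2.0625) + 1.0×65×0.59375 = min(54.846, 61.875) + 38.594 = 93.44 kips. φR_n = 0.75 × 93.44 = 70.1 kips.
Governing: min(55.7, 72.2, 70.1) = 55.7 kips → bolt shear.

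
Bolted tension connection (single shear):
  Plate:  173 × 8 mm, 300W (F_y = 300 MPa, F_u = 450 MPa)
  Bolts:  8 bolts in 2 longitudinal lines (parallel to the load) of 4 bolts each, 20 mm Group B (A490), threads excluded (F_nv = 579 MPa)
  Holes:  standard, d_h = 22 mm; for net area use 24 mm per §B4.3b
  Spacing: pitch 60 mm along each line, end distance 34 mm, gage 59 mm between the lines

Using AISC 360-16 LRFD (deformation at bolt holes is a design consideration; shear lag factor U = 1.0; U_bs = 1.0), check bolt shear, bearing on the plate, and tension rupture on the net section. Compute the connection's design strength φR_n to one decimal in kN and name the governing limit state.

337.5 kN (net-section rupture governs)

Bolt shear: A_b = π(20)²/4 = 314.16 mm². φR_n = 0.75 × 579 × 314.16 × 8 × 1 = 1091.4 kN.
Bearing (8 mm plate, F_u = 450 MPa): end bolts L_c = 34 − 22/2 = 23, R_n = min(1.2×23×8×450, 2.4×20×8×450) = 99.36 kN/bolt; interior L_c = 60 − 22 = 38, R_n = 164.16 kN/bolt. φR_n = 0.75 × (2×99.36 + 6×164.16) = 887.8 kN.
Tension rupture (net): A_n = (173 − 2×24)×8 = 1000 mm² (U = 1.0, A_e = A_n). φR_n = 0.75 × 450 × 1000 = 337.5 kN.
Governing: min(1091.4, 887.8, 337.5) = 337.5 kN → net-section rupture.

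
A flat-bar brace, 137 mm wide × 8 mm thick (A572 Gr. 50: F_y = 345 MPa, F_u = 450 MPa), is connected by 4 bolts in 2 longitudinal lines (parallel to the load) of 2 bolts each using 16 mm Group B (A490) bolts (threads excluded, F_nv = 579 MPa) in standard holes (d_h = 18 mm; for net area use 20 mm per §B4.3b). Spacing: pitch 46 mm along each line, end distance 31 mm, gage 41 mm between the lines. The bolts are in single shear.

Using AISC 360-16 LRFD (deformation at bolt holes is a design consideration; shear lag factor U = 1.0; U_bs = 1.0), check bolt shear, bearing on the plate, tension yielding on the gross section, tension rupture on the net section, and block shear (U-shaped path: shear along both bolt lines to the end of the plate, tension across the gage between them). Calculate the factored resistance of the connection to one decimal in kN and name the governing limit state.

209.0 kN (block shear governs)

Bolt shear: A_b = π(16)²/4 = 201.06 mm². φR_n = 0.75 × 579 × 201.06 × 4 × 1 = 349.2 kN.
Bearing (8 mm plate, F_u = 450 MPa): end bolts L_c = 31 − 18/2 = 22, R_n = min(1.2×22×8×450, 2.4×16×8×450) = 95.04 kN/bolt; interior L_c = 46 − 18 = 28, R_n = 120.96 kN/bolt. φR_n = 0.75 × (2×95.04 + 2×120.96) = 324.0 kN.
Tension yield (gross): A_g = 137×8 = 1096 mm². φR_n = 0.90 × 345 × 1096 = 340.3 kN.
Tension rupture (net): A_n = (137 − 2×20)×8 = 776 mm² (U = 1.0, A_e = A_n). φR_n = 0.75 × 450 × 776 = 261.9 kN.
Block shear: shear path 2×[31+1×46] = 2×77 mm, A_gv = 1232, A_nv = 2×(77 − 1.5×20)×8 = 752 mm²; tension across gage: (41 − 1×20)×8 = 168 mm². R_n = min(0.6×450×752, 0.6×345×1232) + 1.0×450×168 = min(203.04, 255.02) + 75.6 = 278.64 kN. φR_n = 0.75 × 278.64 = 209.0 kN.
Governing: min(349.2, 324.0, 340.3, 261.9, 209.0) = 209.0 kN → block shear.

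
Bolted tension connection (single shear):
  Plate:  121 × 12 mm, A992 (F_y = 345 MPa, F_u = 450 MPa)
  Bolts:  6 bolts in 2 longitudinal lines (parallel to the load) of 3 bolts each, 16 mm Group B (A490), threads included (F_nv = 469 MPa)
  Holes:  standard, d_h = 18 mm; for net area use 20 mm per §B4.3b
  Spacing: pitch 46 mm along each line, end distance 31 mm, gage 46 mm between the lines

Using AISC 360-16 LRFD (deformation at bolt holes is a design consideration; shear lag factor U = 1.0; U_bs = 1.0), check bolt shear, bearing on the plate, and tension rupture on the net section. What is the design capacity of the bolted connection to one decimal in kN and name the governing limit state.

328.1 kN (net-section rupture governs)

Bolt shear: A_b = π(16)²/4 = 201.06 mm². φR_n = 0.75 × 469 × 201.06 × 6 × 1 = 424.3 kN.
Bearing (12 mm plate, F_u = 450 MPa): end bolts L_c = 31 − 18/2 = 22, R_n = min(1.2×22×12×450, 2.4×16×12×450) = 142.56 kN/bolt; interior L_c = 46 − 18 = 28, R_n = 181.44 kN/bolt. φR_n = 0.75 × (2×142.56 + 4×181.44) = 758.2 kN.
Tension rupture (net): A_n = (121 − 2×20)×12 = 972 mm² (U = 1.0, A_e = A_n). φR_n = 0.75 × 450 × 972 = 328.1 kN.
Governing: min(424.3, 758.2, 328.1) = 328.1 kN → net-section rupture.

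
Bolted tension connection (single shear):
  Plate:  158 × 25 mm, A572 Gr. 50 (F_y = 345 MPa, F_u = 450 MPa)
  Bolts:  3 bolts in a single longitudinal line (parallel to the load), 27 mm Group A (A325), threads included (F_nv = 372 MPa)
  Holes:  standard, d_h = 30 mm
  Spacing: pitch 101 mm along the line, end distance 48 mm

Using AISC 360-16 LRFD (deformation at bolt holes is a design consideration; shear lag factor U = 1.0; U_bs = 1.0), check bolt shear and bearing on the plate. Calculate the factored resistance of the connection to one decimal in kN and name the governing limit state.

Bolt shear: A_b = π(27)²/4 = 572.56 mm². φR_n = 0.75 × 372 × 572.56 × 3 × 1 = 479.2 kN.
Bearing (25 mm plate, F_u = 450 MPa): end bolts L_c = 48 − 30/2 = 33, R_n = min(1.2×33×25×450, 2.4×27×25×450) = 445.5 kN/bolt; interior L_c = 101 − 30 = 71, R_n = 729 kN/bolt. φR_n = 0.75 × (1×445.5 + 2×729) = 1427.6 kN.
Governing: min(479.2, 1427.6) = 479.2 kN → bolt shear.

479.2 kN (bolt shear governs)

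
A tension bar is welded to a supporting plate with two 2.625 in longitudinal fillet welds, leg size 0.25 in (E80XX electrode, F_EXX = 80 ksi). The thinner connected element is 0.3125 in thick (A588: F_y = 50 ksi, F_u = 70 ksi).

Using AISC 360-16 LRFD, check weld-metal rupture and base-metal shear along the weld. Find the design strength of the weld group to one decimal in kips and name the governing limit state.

33.4 kips (weld metal governs)

Weld metal: throat = 0.707×0.25 = 0.17675 in, L = 2×2.625 = 5.25 in. φR_n = 0.75 × 0.6 × 80 × 0.17675 × 5.25 = 33.4 kips.
Base metal shear (0.3125 in plate): yield φR_n = 1.0×0.6×50×0.3125×5.25 = 49.2 kips; rupture φR_n = 0.75×0.6×70×0.3125×5.25 = 51.7 kips; take 49.2 kips (yield).
Governing: min(33.4, 49.2) = 33.4 kips → weld metal.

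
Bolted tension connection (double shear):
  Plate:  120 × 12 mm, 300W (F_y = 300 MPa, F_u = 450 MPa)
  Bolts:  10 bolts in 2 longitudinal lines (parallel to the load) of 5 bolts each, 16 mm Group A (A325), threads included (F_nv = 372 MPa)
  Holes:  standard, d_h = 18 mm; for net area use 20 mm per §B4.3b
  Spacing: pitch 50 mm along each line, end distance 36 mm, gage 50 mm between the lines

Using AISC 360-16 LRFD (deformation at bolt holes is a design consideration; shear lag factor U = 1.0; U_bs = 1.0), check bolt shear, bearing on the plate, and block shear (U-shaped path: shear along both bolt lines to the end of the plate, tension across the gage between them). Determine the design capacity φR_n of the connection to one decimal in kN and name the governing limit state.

Bolt shear: A_b = π(16)²/4 = 201.06 mm². φR_n = 0.75 × 372 × 201.06 × 10 × 2 = 1121.9 kN.
Bearing (12 mm plate, F_u = 450 MPa): end bolts L_c = 36 − 18/2 = 27, R_n = min(1.2×27×12×450, 2.4×16×12×450) = 174.96 kN/bolt; interior L_c = 50 − 18 = 32, R_n = 207.36 kN/bolt. φR_n = 0.75 × (2×174.96 + 8×207.36) = 1506.6 kN.
Block shear: shear path 2×[36+4×50] = 2×236 mm, A_gv = 5664, A_nv = 2×(236 − 4.5×20)×12 = 3504 mm²; tension across gage: (50 − 1×20)×12 = 360 mm². R_n = min(0.6×450×3504, 0.6×300×5664) + 1.0×450×360 = min(946.08, 1019.5) + 162 = 1108.1 kN. φR_n = 0.75 × 1108.1 = 831.1 kN.
Governing: min(1121.9, 1506.6, 831.1) = 831.1 kN → block shear.

831.1 kN (block shear governs)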